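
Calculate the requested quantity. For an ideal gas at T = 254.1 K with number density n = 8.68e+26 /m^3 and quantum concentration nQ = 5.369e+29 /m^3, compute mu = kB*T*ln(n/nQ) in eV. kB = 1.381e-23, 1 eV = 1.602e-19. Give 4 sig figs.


Step 1: n/nQ = 8.68e+26/5.369e+29 = 0.001617
Step 2: ln(n/nQ) = -6.427
Step 3: mu = kB*T*ln(n/nQ) = 3.509e-21*-6.427 = -2.255e-20 J
Step 4: Convert to eV: -2.255e-20/1.602e-19 = -0.1408 eV

-0.1408


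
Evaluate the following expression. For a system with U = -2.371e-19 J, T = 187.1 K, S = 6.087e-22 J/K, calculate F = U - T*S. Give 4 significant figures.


Step 1: T*S = 187.1 * 6.087e-22 = 1.139e-19 J
Step 2: F = U - T*S = -2.371e-19 - 1.139e-19
Step 3: F = -3.51e-19 J

-3.51e-19


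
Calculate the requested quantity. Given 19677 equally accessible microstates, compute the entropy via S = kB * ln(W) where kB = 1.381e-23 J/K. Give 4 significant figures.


Step 1: ln(W) = ln(19677) = 9.887
Step 2: S = kB * ln(W) = 1.381e-23 * 9.887
Step 3: S = 1.365e-22 J/K

1.365e-22


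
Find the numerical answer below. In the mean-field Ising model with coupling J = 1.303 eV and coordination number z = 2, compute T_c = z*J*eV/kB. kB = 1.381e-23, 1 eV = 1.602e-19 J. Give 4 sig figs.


Step 1: z*J = 2*1.303 = 2.606 eV
Step 2: Convert to Joules: 2.606*1.602e-19 = 4.175e-19 J
Step 3: T_c = 4.175e-19 / 1.381e-23 = 3.023e+04 K

3.023e+04


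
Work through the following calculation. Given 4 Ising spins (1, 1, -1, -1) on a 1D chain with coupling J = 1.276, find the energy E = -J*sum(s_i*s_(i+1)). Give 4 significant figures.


Step 1: Nearest-neighbor products: 1, -1, 1
Step 2: Sum of products = 1
Step 3: E = -1.276 * 1 = -1.276

-1.276


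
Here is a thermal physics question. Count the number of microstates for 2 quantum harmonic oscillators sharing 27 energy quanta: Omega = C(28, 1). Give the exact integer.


Step 1: Use binomial coefficient C(28, 1)
Step 2: Numerator = 28! / 27!
Step 3: Denominator = 1!
Step 4: Omega = 28

28


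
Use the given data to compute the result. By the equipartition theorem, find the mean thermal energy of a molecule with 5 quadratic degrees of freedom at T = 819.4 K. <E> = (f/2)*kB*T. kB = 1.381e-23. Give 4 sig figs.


Step 1: f/2 = 5/2 = 2.5
Step 2: kB*T = 1.381e-23 * 819.4 = 1.132e-20
Step 3: <E> = 2.5 * 1.132e-20 = 2.829e-20 J

2.829e-20


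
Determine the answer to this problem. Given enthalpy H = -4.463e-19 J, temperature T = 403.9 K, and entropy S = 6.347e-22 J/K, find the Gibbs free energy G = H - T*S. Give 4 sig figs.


Step 1: T*S = 403.9 * 6.347e-22 = 2.564e-19 J
Step 2: G = H - T*S = -4.463e-19 - 2.564e-19
Step 3: G = -7.027e-19 J

-7.027e-19


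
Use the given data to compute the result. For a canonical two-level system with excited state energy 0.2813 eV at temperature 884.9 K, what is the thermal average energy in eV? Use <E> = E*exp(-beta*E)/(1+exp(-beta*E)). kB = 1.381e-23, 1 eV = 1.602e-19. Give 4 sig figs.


Step 1: beta*E = 0.2813*1.602e-19/(1.381e-23*884.9) = 3.688
Step 2: exp(-beta*E) = 0.02503
Step 3: <E> = 0.2813*0.02503/(1+0.02503) = 0.00687 eV

0.00687


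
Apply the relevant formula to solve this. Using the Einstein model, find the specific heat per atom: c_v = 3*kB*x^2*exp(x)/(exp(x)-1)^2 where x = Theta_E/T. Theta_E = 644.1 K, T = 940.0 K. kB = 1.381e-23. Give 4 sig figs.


Step 1: x = Theta_E/T = 644.1/940.0 = 0.6852
Step 2: x^2 = 0.4695
Step 3: exp(x) = 1.984
Step 4: c_v = 3*1.381e-23*0.4695*1.984/(1.984-1)^2 = 3.985e-23

3.985e-23


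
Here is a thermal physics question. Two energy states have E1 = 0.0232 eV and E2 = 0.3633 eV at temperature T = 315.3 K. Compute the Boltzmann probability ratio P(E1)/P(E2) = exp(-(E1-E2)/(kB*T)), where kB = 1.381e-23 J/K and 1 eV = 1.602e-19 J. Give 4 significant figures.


Step 1: Compute energy difference dE = E1 - E2 = 0.0232 - 0.3633 = -0.3401 eV
Step 2: Convert to Joules: dE_J = -0.3401 * 1.602e-19 = -5.448e-20 J
Step 3: Compute exponent = -dE_J / (kB * T) = -(-5.448e-20) / (1.381e-23 * 315.3) = 12.51
Step 4: P(E1)/P(E2) = exp(12.51) = 2.718e+05

2.718e+05


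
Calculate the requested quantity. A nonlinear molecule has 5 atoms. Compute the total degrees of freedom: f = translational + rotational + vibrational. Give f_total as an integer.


Step 1: Translational DOF = 3
Step 2: Rotational DOF (nonlinear) = 3
Step 3: Vibrational DOF = 3*5 - 6 = 9
Step 4: Total = 3 + 3 + 9 = 15

15


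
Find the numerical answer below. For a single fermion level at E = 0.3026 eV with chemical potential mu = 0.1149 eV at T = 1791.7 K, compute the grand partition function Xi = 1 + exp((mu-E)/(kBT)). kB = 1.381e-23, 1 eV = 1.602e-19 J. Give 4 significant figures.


Step 1: (mu - E) = 0.1149 - 0.3026 = -0.1877 eV
Step 2: x = (mu-E)*eV/(kB*T) = -0.1877*1.602e-19/(1.381e-23*1791.7) = -1.215
Step 3: exp(x) = 0.2966
Step 4: Xi = 1 + 0.2966 = 1.297

1.297


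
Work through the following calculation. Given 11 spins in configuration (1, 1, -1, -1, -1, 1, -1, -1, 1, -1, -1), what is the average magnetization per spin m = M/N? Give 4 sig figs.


Step 1: Count up spins (+1): 4, down spins (-1): 7
Step 2: Total magnetization M = 4 - 7 = -3
Step 3: m = M/N = -3/11 = -0.2727

-0.2727


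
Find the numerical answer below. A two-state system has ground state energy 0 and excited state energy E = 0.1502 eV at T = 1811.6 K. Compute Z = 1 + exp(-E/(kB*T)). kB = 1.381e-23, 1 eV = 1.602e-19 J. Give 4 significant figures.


Step 1: Compute beta*E = E*eV/(kB*T) = 0.1502*1.602e-19/(1.381e-23*1811.6) = 0.9618
Step 2: exp(-beta*E) = exp(-0.9618) = 0.3822
Step 3: Z = 1 + 0.3822 = 1.382

1.382


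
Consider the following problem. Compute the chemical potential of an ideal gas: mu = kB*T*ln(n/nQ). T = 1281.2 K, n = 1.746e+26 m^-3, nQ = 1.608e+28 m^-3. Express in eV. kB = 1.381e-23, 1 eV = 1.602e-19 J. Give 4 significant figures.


Step 1: n/nQ = 1.746e+26/1.608e+28 = 0.01086
Step 2: ln(n/nQ) = -4.523
Step 3: mu = kB*T*ln(n/nQ) = 1.769e-20*-4.523 = -8.002e-20 J
Step 4: Convert to eV: -8.002e-20/1.602e-19 = -0.4995 eV

-0.4995


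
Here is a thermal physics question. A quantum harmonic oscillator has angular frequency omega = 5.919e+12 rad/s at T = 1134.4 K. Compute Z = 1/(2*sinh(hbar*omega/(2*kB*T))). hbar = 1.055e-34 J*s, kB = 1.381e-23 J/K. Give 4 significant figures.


Step 1: Compute x = hbar*omega/(kB*T) = 1.055e-34*5.919e+12/(1.381e-23*1134.4) = 0.03986
Step 2: x/2 = 0.01993
Step 3: sinh(x/2) = 0.01993
Step 4: Z = 1/(2*0.01993) = 25.09

25.09


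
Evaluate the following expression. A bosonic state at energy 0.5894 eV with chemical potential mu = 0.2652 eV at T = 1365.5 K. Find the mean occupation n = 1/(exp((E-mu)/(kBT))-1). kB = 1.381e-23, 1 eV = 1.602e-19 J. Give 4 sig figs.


Step 1: (E - mu) = 0.3242 eV
Step 2: x = (E-mu)*eV/(kB*T) = 0.3242*1.602e-19/(1.381e-23*1365.5) = 2.754
Step 3: exp(x) = 15.71
Step 4: n = 1/(exp(x)-1) = 0.06799

0.06799


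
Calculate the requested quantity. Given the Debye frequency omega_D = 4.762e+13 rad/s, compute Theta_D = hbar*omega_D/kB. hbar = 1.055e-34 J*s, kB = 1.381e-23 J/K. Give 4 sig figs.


Step 1: hbar*omega_D = 1.055e-34 * 4.762e+13 = 5.024e-21 J
Step 2: Theta_D = 5.024e-21 / 1.381e-23
Step 3: Theta_D = 363.8 K

363.8


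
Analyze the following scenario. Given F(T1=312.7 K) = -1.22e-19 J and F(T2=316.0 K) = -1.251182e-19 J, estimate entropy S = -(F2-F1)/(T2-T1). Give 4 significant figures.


Step 1: dF = F2 - F1 = -1.251182e-19 - (-1.22e-19) = -3.1182e-21 J
Step 2: dT = T2 - T1 = 316.0 - 312.7 = 3.3 K
Step 3: S = -dF/dT = -(-3.1182e-21)/3.3 = 9.449e-22 J/K

9.449e-22


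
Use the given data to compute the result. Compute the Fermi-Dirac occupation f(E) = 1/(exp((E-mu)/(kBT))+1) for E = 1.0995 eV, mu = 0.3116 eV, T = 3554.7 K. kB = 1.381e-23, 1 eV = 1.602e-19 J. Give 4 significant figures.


Step 1: (E - mu) = 1.0995 - 0.3116 = 0.7879 eV
Step 2: Convert: (E-mu)*eV = 1.262e-19 J
Step 3: x = (E-mu)*eV/(kB*T) = 2.571
Step 4: f = 1/(exp(2.571)+1) = 0.07101

0.07101


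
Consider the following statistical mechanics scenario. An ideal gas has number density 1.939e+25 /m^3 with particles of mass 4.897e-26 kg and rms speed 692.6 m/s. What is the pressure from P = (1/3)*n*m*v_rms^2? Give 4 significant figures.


Step 1: v_rms^2 = 692.6^2 = 4.797e+05
Step 2: n*m = 1.939e+25*4.897e-26 = 0.9495
Step 3: P = (1/3)*0.9495*4.797e+05 = 1.518e+05 Pa

1.518e+05


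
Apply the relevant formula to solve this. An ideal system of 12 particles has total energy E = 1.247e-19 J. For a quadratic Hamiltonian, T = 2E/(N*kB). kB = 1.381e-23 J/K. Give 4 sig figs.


Step 1: Numerator = 2*E = 2*1.247e-19 = 2.494e-19 J
Step 2: Denominator = N*kB = 12*1.381e-23 = 1.657e-22
Step 3: T = 2.494e-19 / 1.657e-22 = 1505 K

1505


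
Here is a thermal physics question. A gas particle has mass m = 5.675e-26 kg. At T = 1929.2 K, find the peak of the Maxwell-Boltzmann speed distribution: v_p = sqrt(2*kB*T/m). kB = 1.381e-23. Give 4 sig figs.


Step 1: Numerator = 2*kB*T = 2*1.381e-23*1929.2 = 5.328e-20
Step 2: Ratio = 5.328e-20 / 5.675e-26 = 9.389e+05
Step 3: v_p = sqrt(9.389e+05) = 969 m/s

969


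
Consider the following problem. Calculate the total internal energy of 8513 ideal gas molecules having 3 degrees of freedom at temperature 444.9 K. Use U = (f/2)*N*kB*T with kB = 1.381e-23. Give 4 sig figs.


Step 1: f/2 = 3/2 = 1.5
Step 2: N*kB*T = 8513*1.381e-23*444.9 = 5.23e-17
Step 3: U = 1.5 * 5.23e-17 = 7.846e-17 J

7.846e-17


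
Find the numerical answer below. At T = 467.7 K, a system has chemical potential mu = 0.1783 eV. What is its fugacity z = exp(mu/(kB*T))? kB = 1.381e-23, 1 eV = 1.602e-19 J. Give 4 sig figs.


Step 1: Convert mu to Joules: 0.1783*1.602e-19 = 2.856e-20 J
Step 2: kB*T = 1.381e-23*467.7 = 6.459e-21 J
Step 3: mu/(kB*T) = 4.422
Step 4: z = exp(4.422) = 83.29

83.29


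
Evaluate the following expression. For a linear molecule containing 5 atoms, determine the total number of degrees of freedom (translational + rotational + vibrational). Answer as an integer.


Step 1: Translational DOF = 3
Step 2: Rotational DOF (linear) = 2
Step 3: Vibrational DOF = 3*5 - 5 = 10
Step 4: Total = 3 + 2 + 10 = 15

15


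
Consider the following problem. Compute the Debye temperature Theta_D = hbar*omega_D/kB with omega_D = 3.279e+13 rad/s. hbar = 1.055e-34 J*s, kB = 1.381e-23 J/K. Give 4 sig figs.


Step 1: hbar*omega_D = 1.055e-34 * 3.279e+13 = 3.459e-21 J
Step 2: Theta_D = 3.459e-21 / 1.381e-23
Step 3: Theta_D = 250.5 K

250.5


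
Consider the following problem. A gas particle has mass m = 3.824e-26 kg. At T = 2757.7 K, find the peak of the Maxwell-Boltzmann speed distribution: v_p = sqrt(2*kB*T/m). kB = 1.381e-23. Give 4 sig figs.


Step 1: Numerator = 2*kB*T = 2*1.381e-23*2757.7 = 7.617e-20
Step 2: Ratio = 7.617e-20 / 3.824e-26 = 1.992e+06
Step 3: v_p = sqrt(1.992e+06) = 1411 m/s

1411


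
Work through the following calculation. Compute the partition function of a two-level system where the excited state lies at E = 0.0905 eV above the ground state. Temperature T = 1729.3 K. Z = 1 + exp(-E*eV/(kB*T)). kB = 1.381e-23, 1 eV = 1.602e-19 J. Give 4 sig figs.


Step 1: Compute beta*E = E*eV/(kB*T) = 0.0905*1.602e-19/(1.381e-23*1729.3) = 0.6071
Step 2: exp(-beta*E) = exp(-0.6071) = 0.5449
Step 3: Z = 1 + 0.5449 = 1.545

1.545


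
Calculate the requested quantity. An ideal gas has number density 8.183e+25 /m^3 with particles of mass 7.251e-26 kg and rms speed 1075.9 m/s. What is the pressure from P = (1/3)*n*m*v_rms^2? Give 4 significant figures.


Step 1: v_rms^2 = 1075.9^2 = 1.158e+06
Step 2: n*m = 8.183e+25*7.251e-26 = 5.933
Step 3: P = (1/3)*5.933*1.158e+06 = 2.289e+06 Pa

2.289e+06


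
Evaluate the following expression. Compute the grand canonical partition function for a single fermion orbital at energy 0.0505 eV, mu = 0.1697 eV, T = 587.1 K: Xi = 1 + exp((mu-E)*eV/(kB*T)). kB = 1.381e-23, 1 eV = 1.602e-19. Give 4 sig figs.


Step 1: (mu - E) = 0.1697 - 0.0505 = 0.1192 eV
Step 2: x = (mu-E)*eV/(kB*T) = 0.1192*1.602e-19/(1.381e-23*587.1) = 2.355
Step 3: exp(x) = 10.54
Step 4: Xi = 1 + 10.54 = 11.54

11.54


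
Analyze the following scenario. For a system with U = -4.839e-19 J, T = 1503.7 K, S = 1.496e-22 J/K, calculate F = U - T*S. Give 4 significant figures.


Step 1: T*S = 1503.7 * 1.496e-22 = 2.25e-19 J
Step 2: F = U - T*S = -4.839e-19 - 2.25e-19
Step 3: F = -7.089e-19 J

-7.089e-19


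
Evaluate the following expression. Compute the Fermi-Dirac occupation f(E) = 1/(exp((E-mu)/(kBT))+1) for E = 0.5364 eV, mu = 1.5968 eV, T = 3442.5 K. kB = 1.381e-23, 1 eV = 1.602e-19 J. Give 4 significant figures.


Step 1: (E - mu) = 0.5364 - 1.5968 = -1.06 eV
Step 2: Convert: (E-mu)*eV = -1.699e-19 J
Step 3: x = (E-mu)*eV/(kB*T) = -3.573
Step 4: f = 1/(exp(-3.573)+1) = 0.9727

0.9727


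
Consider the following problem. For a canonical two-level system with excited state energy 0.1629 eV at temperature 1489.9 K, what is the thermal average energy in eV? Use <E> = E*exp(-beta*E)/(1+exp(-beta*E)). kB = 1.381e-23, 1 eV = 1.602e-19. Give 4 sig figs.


Step 1: beta*E = 0.1629*1.602e-19/(1.381e-23*1489.9) = 1.268
Step 2: exp(-beta*E) = 0.2813
Step 3: <E> = 0.1629*0.2813/(1+0.2813) = 0.03576 eV

0.03576


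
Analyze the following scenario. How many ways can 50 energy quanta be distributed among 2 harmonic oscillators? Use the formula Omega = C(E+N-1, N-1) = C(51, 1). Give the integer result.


Step 1: Use binomial coefficient C(51, 1)
Step 2: Numerator = 51! / 50!
Step 3: Denominator = 1!
Step 4: Omega = 51

51


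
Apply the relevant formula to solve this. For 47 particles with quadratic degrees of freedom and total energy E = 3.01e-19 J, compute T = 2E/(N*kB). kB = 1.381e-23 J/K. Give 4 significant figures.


Step 1: Numerator = 2*E = 2*3.01e-19 = 6.02e-19 J
Step 2: Denominator = N*kB = 47*1.381e-23 = 6.491e-22
Step 3: T = 6.02e-19 / 6.491e-22 = 927.5 K

927.5


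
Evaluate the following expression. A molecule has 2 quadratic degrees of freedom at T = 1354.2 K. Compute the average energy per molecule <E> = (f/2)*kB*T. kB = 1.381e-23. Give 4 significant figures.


Step 1: f/2 = 2/2 = 1
Step 2: kB*T = 1.381e-23 * 1354.2 = 1.87e-20
Step 3: <E> = 1 * 1.87e-20 = 1.87e-20 J

1.87e-20


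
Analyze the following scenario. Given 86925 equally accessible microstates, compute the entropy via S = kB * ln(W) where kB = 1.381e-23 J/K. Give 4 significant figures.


Step 1: ln(W) = ln(86925) = 11.37
Step 2: S = kB * ln(W) = 1.381e-23 * 11.37
Step 3: S = 1.571e-22 J/K

1.571e-22


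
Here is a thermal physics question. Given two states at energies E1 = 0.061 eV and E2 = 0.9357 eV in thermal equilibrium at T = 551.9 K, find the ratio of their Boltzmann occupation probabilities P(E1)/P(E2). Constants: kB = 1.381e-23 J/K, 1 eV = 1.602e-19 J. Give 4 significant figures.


Step 1: Compute energy difference dE = E1 - E2 = 0.061 - 0.9357 = -0.8747 eV
Step 2: Convert to Joules: dE_J = -0.8747 * 1.602e-19 = -1.401e-19 J
Step 3: Compute exponent = -dE_J / (kB * T) = -(-1.401e-19) / (1.381e-23 * 551.9) = 18.39
Step 4: P(E1)/P(E2) = exp(18.39) = 9.651e+07

9.651e+07


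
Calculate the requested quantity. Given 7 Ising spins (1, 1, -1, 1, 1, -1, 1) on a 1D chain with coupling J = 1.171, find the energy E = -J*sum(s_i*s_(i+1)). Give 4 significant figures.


Step 1: Nearest-neighbor products: 1, -1, -1, 1, -1, -1
Step 2: Sum of products = -2
Step 3: E = -1.171 * -2 = 2.342

2.342


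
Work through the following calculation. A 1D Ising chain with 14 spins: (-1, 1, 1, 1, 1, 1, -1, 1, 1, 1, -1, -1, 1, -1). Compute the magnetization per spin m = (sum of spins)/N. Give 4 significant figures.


Step 1: Count up spins (+1): 9, down spins (-1): 5
Step 2: Total magnetization M = 9 - 5 = 4
Step 3: m = M/N = 4/14 = 0.2857

0.2857


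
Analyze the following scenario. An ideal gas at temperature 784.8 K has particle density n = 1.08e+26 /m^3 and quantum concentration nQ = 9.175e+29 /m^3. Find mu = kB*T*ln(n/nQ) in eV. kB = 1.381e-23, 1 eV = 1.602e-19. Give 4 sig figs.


Step 1: n/nQ = 1.08e+26/9.175e+29 = 0.0001177
Step 2: ln(n/nQ) = -9.047
Step 3: mu = kB*T*ln(n/nQ) = 1.084e-20*-9.047 = -9.806e-20 J
Step 4: Convert to eV: -9.806e-20/1.602e-19 = -0.6121 eV

-0.6121


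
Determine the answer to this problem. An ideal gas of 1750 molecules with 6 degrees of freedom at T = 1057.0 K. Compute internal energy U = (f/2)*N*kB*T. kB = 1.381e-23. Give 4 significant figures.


Step 1: f/2 = 6/2 = 3.0
Step 2: N*kB*T = 1750*1.381e-23*1057.0 = 2.555e-17
Step 3: U = 3.0 * 2.555e-17 = 7.664e-17 J

7.664e-17


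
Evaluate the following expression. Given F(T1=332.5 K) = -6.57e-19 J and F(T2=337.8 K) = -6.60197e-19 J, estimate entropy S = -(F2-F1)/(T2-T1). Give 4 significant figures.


Step 1: dF = F2 - F1 = -6.60197e-19 - (-6.57e-19) = -3.197e-21 J
Step 2: dT = T2 - T1 = 337.8 - 332.5 = 5.3 K
Step 3: S = -dF/dT = -(-3.197e-21)/5.3 = 6.032e-22 J/K

6.032e-22


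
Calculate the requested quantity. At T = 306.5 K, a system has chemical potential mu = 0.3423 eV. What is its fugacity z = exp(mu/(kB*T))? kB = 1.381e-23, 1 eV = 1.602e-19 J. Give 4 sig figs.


Step 1: Convert mu to Joules: 0.3423*1.602e-19 = 5.484e-20 J
Step 2: kB*T = 1.381e-23*306.5 = 4.233e-21 J
Step 3: mu/(kB*T) = 12.96
Step 4: z = exp(12.96) = 4.23e+05

4.23e+05


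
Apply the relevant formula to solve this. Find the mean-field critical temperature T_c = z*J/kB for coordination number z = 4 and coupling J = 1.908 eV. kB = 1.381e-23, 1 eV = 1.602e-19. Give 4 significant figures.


Step 1: z*J = 4*1.908 = 7.632 eV
Step 2: Convert to Joules: 7.632*1.602e-19 = 1.223e-18 J
Step 3: T_c = 1.223e-18 / 1.381e-23 = 8.853e+04 K

8.853e+04


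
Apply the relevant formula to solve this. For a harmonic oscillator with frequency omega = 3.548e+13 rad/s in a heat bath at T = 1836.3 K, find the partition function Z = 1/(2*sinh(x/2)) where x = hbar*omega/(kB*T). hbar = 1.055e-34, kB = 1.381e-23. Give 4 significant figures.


Step 1: Compute x = hbar*omega/(kB*T) = 1.055e-34*3.548e+13/(1.381e-23*1836.3) = 0.1476
Step 2: x/2 = 0.0738
Step 3: sinh(x/2) = 0.07387
Step 4: Z = 1/(2*0.07387) = 6.769

6.769


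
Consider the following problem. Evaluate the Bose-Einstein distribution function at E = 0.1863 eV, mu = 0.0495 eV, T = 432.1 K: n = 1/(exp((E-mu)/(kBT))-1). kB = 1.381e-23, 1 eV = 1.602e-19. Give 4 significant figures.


Step 1: (E - mu) = 0.1368 eV
Step 2: x = (E-mu)*eV/(kB*T) = 0.1368*1.602e-19/(1.381e-23*432.1) = 3.673
Step 3: exp(x) = 39.35
Step 4: n = 1/(exp(x)-1) = 0.02607

0.02607


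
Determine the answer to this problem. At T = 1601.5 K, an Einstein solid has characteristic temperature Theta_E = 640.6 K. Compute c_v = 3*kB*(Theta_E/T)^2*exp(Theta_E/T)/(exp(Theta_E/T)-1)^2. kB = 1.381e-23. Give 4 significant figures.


Step 1: x = Theta_E/T = 640.6/1601.5 = 0.4
Step 2: x^2 = 0.16
Step 3: exp(x) = 1.492
Step 4: c_v = 3*1.381e-23*0.16*1.492/(1.492-1)^2 = 4.088e-23

4.088e-23


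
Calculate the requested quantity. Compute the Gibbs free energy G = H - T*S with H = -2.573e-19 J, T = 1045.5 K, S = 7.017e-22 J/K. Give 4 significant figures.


Step 1: T*S = 1045.5 * 7.017e-22 = 7.336e-19 J
Step 2: G = H - T*S = -2.573e-19 - 7.336e-19
Step 3: G = -9.909e-19 J

-9.909e-19


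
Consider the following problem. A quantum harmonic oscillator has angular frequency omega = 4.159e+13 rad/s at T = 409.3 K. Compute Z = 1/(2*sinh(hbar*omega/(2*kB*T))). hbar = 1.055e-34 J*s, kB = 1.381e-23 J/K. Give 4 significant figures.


Step 1: Compute x = hbar*omega/(kB*T) = 1.055e-34*4.159e+13/(1.381e-23*409.3) = 0.7763
Step 2: x/2 = 0.3881
Step 3: sinh(x/2) = 0.3979
Step 4: Z = 1/(2*0.3979) = 1.256

1.256


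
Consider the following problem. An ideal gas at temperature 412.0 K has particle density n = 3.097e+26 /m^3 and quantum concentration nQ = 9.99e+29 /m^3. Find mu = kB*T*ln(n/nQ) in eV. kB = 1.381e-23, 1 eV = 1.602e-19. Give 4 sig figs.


Step 1: n/nQ = 3.097e+26/9.99e+29 = 0.00031
Step 2: ln(n/nQ) = -8.079
Step 3: mu = kB*T*ln(n/nQ) = 5.69e-21*-8.079 = -4.597e-20 J
Step 4: Convert to eV: -4.597e-20/1.602e-19 = -0.2869 eV

-0.2869


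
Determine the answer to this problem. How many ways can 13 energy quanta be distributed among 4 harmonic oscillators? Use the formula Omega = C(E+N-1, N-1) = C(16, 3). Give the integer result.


Step 1: Use binomial coefficient C(16, 3)
Step 2: Numerator = 16! / 13!
Step 3: Denominator = 3!
Step 4: Omega = 560

560


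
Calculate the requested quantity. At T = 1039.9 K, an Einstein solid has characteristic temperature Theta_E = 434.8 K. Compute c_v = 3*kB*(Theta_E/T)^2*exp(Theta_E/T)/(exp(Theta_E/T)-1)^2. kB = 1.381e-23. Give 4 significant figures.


Step 1: x = Theta_E/T = 434.8/1039.9 = 0.4181
Step 2: x^2 = 0.1748
Step 3: exp(x) = 1.519
Step 4: c_v = 3*1.381e-23*0.1748*1.519/(1.519-1)^2 = 4.083e-23

4.083e-23


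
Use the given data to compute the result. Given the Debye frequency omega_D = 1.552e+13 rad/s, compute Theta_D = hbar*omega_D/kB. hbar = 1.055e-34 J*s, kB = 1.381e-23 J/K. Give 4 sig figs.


Step 1: hbar*omega_D = 1.055e-34 * 1.552e+13 = 1.637e-21 J
Step 2: Theta_D = 1.637e-21 / 1.381e-23
Step 3: Theta_D = 118.6 K

118.6


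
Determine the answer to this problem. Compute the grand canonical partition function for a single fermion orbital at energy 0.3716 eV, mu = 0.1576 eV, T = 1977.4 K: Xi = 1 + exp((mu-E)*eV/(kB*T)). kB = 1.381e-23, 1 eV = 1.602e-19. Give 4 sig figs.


Step 1: (mu - E) = 0.1576 - 0.3716 = -0.214 eV
Step 2: x = (mu-E)*eV/(kB*T) = -0.214*1.602e-19/(1.381e-23*1977.4) = -1.255
Step 3: exp(x) = 0.285
Step 4: Xi = 1 + 0.285 = 1.285

1.285


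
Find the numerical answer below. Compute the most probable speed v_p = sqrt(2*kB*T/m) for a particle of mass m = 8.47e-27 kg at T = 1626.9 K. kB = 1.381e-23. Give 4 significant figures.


Step 1: Numerator = 2*kB*T = 2*1.381e-23*1626.9 = 4.493e-20
Step 2: Ratio = 4.493e-20 / 8.47e-27 = 5.305e+06
Step 3: v_p = sqrt(5.305e+06) = 2303 m/s

2303


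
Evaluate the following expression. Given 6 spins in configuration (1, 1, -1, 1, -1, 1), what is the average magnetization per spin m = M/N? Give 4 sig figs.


Step 1: Count up spins (+1): 4, down spins (-1): 2
Step 2: Total magnetization M = 4 - 2 = 2
Step 3: m = M/N = 2/6 = 0.3333

0.3333


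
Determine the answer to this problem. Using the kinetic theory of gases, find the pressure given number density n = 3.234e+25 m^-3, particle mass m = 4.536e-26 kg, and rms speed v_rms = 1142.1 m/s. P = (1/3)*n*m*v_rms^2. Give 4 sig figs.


Step 1: v_rms^2 = 1142.1^2 = 1.304e+06
Step 2: n*m = 3.234e+25*4.536e-26 = 1.467
Step 3: P = (1/3)*1.467*1.304e+06 = 6.378e+05 Pa

6.378e+05


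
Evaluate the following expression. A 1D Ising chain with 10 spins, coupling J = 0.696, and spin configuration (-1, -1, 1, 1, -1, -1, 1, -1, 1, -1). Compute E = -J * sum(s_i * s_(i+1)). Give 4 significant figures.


Step 1: Nearest-neighbor products: 1, -1, 1, -1, 1, -1, -1, -1, -1
Step 2: Sum of products = -3
Step 3: E = -0.696 * -3 = 2.088

2.088


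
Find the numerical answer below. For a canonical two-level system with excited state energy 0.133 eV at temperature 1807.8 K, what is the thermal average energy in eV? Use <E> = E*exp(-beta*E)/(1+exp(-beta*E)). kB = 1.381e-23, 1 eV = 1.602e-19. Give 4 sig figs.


Step 1: beta*E = 0.133*1.602e-19/(1.381e-23*1807.8) = 0.8534
Step 2: exp(-beta*E) = 0.4259
Step 3: <E> = 0.133*0.4259/(1+0.4259) = 0.03973 eV

0.03973


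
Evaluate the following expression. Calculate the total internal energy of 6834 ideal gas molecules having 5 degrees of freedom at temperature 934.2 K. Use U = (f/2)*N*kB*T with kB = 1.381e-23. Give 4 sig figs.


Step 1: f/2 = 5/2 = 2.5
Step 2: N*kB*T = 6834*1.381e-23*934.2 = 8.817e-17
Step 3: U = 2.5 * 8.817e-17 = 2.204e-16 J

2.204e-16


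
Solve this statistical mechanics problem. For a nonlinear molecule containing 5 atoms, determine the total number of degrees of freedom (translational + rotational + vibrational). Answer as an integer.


Step 1: Translational DOF = 3
Step 2: Rotational DOF (nonlinear) = 3
Step 3: Vibrational DOF = 3*5 - 6 = 9
Step 4: Total = 3 + 3 + 9 = 15

15


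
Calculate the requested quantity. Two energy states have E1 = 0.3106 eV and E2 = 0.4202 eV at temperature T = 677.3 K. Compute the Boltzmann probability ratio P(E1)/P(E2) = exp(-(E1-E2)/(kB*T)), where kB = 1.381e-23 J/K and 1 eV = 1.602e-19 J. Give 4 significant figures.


Step 1: Compute energy difference dE = E1 - E2 = 0.3106 - 0.4202 = -0.1096 eV
Step 2: Convert to Joules: dE_J = -0.1096 * 1.602e-19 = -1.756e-20 J
Step 3: Compute exponent = -dE_J / (kB * T) = -(-1.756e-20) / (1.381e-23 * 677.3) = 1.877
Step 4: P(E1)/P(E2) = exp(1.877) = 6.535

6.535


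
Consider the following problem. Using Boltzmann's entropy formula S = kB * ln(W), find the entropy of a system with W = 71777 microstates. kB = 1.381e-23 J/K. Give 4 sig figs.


Step 1: ln(W) = ln(71777) = 11.18
Step 2: S = kB * ln(W) = 1.381e-23 * 11.18
Step 3: S = 1.544e-22 J/K

1.544e-22


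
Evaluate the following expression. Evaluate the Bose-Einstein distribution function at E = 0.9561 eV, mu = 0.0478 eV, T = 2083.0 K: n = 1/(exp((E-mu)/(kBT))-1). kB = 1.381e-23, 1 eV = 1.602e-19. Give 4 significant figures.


Step 1: (E - mu) = 0.9083 eV
Step 2: x = (E-mu)*eV/(kB*T) = 0.9083*1.602e-19/(1.381e-23*2083.0) = 5.058
Step 3: exp(x) = 157.3
Step 4: n = 1/(exp(x)-1) = 0.006397

0.006397


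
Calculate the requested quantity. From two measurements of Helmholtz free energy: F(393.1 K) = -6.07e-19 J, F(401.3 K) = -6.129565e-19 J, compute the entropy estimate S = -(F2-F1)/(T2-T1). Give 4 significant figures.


Step 1: dF = F2 - F1 = -6.129565e-19 - (-6.07e-19) = -5.9565e-21 J
Step 2: dT = T2 - T1 = 401.3 - 393.1 = 8.2 K
Step 3: S = -dF/dT = -(-5.9565e-21)/8.2 = 7.264e-22 J/K

7.264e-22


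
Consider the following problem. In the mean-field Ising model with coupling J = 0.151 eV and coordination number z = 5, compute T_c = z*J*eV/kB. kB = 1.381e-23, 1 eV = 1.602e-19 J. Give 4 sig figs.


Step 1: z*J = 5*0.151 = 0.755 eV
Step 2: Convert to Joules: 0.755*1.602e-19 = 1.21e-19 J
Step 3: T_c = 1.21e-19 / 1.381e-23 = 8758 K

8758


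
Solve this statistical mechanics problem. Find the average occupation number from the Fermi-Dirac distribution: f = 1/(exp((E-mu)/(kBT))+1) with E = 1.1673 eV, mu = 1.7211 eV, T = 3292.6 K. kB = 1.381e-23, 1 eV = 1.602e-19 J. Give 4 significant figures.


Step 1: (E - mu) = 1.1673 - 1.7211 = -0.5538 eV
Step 2: Convert: (E-mu)*eV = -8.872e-20 J
Step 3: x = (E-mu)*eV/(kB*T) = -1.951
Step 4: f = 1/(exp(-1.951)+1) = 0.8756

0.8756


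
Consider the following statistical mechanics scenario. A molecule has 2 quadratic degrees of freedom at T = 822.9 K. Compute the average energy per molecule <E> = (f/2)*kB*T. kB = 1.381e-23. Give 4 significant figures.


Step 1: f/2 = 2/2 = 1
Step 2: kB*T = 1.381e-23 * 822.9 = 1.136e-20
Step 3: <E> = 1 * 1.136e-20 = 1.136e-20 J

1.136e-20


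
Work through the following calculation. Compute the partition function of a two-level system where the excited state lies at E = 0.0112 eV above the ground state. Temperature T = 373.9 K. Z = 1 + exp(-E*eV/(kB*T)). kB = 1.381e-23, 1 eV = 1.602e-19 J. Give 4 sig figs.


Step 1: Compute beta*E = E*eV/(kB*T) = 0.0112*1.602e-19/(1.381e-23*373.9) = 0.3475
Step 2: exp(-beta*E) = exp(-0.3475) = 0.7065
Step 3: Z = 1 + 0.7065 = 1.706

1.706


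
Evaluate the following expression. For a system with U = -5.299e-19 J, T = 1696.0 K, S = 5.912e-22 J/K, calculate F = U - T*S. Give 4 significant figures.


Step 1: T*S = 1696.0 * 5.912e-22 = 1.003e-18 J
Step 2: F = U - T*S = -5.299e-19 - 1.003e-18
Step 3: F = -1.533e-18 J

-1.533e-18


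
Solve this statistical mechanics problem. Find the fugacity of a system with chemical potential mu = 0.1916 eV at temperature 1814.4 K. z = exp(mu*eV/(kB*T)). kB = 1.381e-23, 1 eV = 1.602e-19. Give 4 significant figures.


Step 1: Convert mu to Joules: 0.1916*1.602e-19 = 3.069e-20 J
Step 2: kB*T = 1.381e-23*1814.4 = 2.506e-20 J
Step 3: mu/(kB*T) = 1.225
Step 4: z = exp(1.225) = 3.404

3.404


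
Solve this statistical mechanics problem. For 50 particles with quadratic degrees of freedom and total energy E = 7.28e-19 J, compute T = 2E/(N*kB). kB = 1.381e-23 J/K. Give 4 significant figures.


Step 1: Numerator = 2*E = 2*7.28e-19 = 1.456e-18 J
Step 2: Denominator = N*kB = 50*1.381e-23 = 6.905e-22
Step 3: T = 1.456e-18 / 6.905e-22 = 2109 K

2109


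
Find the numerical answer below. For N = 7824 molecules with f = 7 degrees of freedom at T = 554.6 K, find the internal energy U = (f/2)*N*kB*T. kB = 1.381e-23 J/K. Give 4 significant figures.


Step 1: f/2 = 7/2 = 3.5
Step 2: N*kB*T = 7824*1.381e-23*554.6 = 5.992e-17
Step 3: U = 3.5 * 5.992e-17 = 2.097e-16 J

2.097e-16


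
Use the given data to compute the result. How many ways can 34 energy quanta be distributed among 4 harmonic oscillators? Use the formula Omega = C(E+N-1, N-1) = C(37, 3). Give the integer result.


Step 1: Use binomial coefficient C(37, 3)
Step 2: Numerator = 37! / 34!
Step 3: Denominator = 3!
Step 4: Omega = 7770

7770


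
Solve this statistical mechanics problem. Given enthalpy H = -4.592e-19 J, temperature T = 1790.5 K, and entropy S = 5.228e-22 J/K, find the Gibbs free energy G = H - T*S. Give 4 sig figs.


Step 1: T*S = 1790.5 * 5.228e-22 = 9.361e-19 J
Step 2: G = H - T*S = -4.592e-19 - 9.361e-19
Step 3: G = -1.395e-18 J

-1.395e-18


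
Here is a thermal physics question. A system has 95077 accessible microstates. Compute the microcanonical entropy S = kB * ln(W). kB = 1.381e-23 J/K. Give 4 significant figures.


Step 1: ln(W) = ln(95077) = 11.46
Step 2: S = kB * ln(W) = 1.381e-23 * 11.46
Step 3: S = 1.583e-22 J/K

1.583e-22


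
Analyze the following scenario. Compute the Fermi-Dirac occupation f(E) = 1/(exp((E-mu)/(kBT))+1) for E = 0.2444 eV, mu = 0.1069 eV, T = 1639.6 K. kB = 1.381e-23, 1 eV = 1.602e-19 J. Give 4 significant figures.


Step 1: (E - mu) = 0.2444 - 0.1069 = 0.1375 eV
Step 2: Convert: (E-mu)*eV = 2.203e-20 J
Step 3: x = (E-mu)*eV/(kB*T) = 0.9728
Step 4: f = 1/(exp(0.9728)+1) = 0.2743

0.2743


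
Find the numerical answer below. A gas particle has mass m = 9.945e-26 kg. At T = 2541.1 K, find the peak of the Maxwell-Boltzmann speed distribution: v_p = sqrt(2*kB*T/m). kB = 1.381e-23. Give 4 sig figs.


Step 1: Numerator = 2*kB*T = 2*1.381e-23*2541.1 = 7.019e-20
Step 2: Ratio = 7.019e-20 / 9.945e-26 = 7.057e+05
Step 3: v_p = sqrt(7.057e+05) = 840.1 m/s

840.1


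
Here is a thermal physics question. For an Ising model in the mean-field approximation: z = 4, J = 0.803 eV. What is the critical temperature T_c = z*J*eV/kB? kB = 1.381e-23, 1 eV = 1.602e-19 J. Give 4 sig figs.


Step 1: z*J = 4*0.803 = 3.212 eV
Step 2: Convert to Joules: 3.212*1.602e-19 = 5.146e-19 J
Step 3: T_c = 5.146e-19 / 1.381e-23 = 3.726e+04 K

3.726e+04


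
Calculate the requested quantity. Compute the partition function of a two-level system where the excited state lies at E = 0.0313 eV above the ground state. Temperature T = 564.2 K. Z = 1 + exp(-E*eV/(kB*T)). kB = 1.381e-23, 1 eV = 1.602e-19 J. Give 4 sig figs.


Step 1: Compute beta*E = E*eV/(kB*T) = 0.0313*1.602e-19/(1.381e-23*564.2) = 0.6435
Step 2: exp(-beta*E) = exp(-0.6435) = 0.5254
Step 3: Z = 1 + 0.5254 = 1.525

1.525


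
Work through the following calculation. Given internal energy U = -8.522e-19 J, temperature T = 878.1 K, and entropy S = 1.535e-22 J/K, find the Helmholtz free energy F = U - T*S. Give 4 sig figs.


Step 1: T*S = 878.1 * 1.535e-22 = 1.348e-19 J
Step 2: F = U - T*S = -8.522e-19 - 1.348e-19
Step 3: F = -9.87e-19 J

-9.87e-19


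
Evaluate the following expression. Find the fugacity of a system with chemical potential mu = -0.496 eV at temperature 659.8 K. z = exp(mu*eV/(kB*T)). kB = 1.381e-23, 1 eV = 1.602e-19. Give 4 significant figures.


Step 1: Convert mu to Joules: -0.496*1.602e-19 = -7.946e-20 J
Step 2: kB*T = 1.381e-23*659.8 = 9.112e-21 J
Step 3: mu/(kB*T) = -8.72
Step 4: z = exp(-8.72) = 0.0001632

0.0001632


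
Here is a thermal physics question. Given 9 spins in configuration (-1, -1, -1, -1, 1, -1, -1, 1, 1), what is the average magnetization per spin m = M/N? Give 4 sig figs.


Step 1: Count up spins (+1): 3, down spins (-1): 6
Step 2: Total magnetization M = 3 - 6 = -3
Step 3: m = M/N = -3/9 = -0.3333

-0.3333


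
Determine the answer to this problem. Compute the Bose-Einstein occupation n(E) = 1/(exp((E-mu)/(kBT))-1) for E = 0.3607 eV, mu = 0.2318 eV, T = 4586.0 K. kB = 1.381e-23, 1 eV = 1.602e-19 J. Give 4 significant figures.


Step 1: (E - mu) = 0.1289 eV
Step 2: x = (E-mu)*eV/(kB*T) = 0.1289*1.602e-19/(1.381e-23*4586.0) = 0.3261
Step 3: exp(x) = 1.385
Step 4: n = 1/(exp(x)-1) = 2.594

2.594


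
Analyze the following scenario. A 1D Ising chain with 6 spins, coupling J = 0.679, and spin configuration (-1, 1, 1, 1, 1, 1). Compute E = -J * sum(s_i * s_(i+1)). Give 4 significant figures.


Step 1: Nearest-neighbor products: -1, 1, 1, 1, 1
Step 2: Sum of products = 3
Step 3: E = -0.679 * 3 = -2.037

-2.037


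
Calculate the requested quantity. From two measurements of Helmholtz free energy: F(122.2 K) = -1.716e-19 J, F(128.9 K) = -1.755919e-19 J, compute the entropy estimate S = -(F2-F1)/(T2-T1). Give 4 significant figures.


Step 1: dF = F2 - F1 = -1.755919e-19 - (-1.716e-19) = -3.9919e-21 J
Step 2: dT = T2 - T1 = 128.9 - 122.2 = 6.7 K
Step 3: S = -dF/dT = -(-3.9919e-21)/6.7 = 5.958e-22 J/K

5.958e-22


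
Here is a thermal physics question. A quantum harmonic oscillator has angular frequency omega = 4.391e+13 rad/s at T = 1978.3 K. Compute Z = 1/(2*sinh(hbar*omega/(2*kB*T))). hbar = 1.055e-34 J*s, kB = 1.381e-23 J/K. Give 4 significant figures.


Step 1: Compute x = hbar*omega/(kB*T) = 1.055e-34*4.391e+13/(1.381e-23*1978.3) = 0.1696
Step 2: x/2 = 0.08478
Step 3: sinh(x/2) = 0.08488
Step 4: Z = 1/(2*0.08488) = 5.89

5.89


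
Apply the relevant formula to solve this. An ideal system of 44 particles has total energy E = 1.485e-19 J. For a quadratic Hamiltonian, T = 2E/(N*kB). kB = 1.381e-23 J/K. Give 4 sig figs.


Step 1: Numerator = 2*E = 2*1.485e-19 = 2.97e-19 J
Step 2: Denominator = N*kB = 44*1.381e-23 = 6.076e-22
Step 3: T = 2.97e-19 / 6.076e-22 = 488.8 K

488.8


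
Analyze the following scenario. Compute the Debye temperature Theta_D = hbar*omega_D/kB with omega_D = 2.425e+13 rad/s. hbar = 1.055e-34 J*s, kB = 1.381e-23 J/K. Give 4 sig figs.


Step 1: hbar*omega_D = 1.055e-34 * 2.425e+13 = 2.558e-21 J
Step 2: Theta_D = 2.558e-21 / 1.381e-23
Step 3: Theta_D = 185.3 K

185.3


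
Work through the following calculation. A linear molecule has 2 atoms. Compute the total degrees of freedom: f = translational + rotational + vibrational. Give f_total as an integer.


Step 1: Translational DOF = 3
Step 2: Rotational DOF (linear) = 2
Step 3: Vibrational DOF = 3*2 - 5 = 1
Step 4: Total = 3 + 2 + 1 = 6

6


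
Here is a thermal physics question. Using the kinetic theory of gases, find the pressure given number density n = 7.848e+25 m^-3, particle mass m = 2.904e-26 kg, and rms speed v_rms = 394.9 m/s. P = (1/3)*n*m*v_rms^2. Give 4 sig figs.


Step 1: v_rms^2 = 394.9^2 = 1.559e+05
Step 2: n*m = 7.848e+25*2.904e-26 = 2.279
Step 3: P = (1/3)*2.279*1.559e+05 = 1.185e+05 Pa

1.185e+05


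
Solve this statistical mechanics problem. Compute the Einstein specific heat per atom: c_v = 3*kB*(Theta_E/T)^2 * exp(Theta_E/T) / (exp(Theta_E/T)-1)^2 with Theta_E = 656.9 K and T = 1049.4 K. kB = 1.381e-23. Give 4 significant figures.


Step 1: x = Theta_E/T = 656.9/1049.4 = 0.626
Step 2: x^2 = 0.3918
Step 3: exp(x) = 1.87
Step 4: c_v = 3*1.381e-23*0.3918*1.87/(1.87-1)^2 = 4.01e-23

4.01e-23


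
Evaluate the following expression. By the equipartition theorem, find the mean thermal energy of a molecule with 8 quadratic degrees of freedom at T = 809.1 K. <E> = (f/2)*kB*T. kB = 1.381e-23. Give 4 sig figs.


Step 1: f/2 = 8/2 = 4
Step 2: kB*T = 1.381e-23 * 809.1 = 1.117e-20
Step 3: <E> = 4 * 1.117e-20 = 4.469e-20 J

4.469e-20


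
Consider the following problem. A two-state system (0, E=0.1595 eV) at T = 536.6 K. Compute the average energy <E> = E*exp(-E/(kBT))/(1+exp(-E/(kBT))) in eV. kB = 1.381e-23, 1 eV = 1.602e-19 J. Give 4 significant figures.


Step 1: beta*E = 0.1595*1.602e-19/(1.381e-23*536.6) = 3.448
Step 2: exp(-beta*E) = 0.03181
Step 3: <E> = 0.1595*0.03181/(1+0.03181) = 0.004917 eV

0.004917


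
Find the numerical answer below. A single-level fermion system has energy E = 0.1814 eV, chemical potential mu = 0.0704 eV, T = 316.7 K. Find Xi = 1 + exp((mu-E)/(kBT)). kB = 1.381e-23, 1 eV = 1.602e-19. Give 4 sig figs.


Step 1: (mu - E) = 0.0704 - 0.1814 = -0.111 eV
Step 2: x = (mu-E)*eV/(kB*T) = -0.111*1.602e-19/(1.381e-23*316.7) = -4.066
Step 3: exp(x) = 0.01715
Step 4: Xi = 1 + 0.01715 = 1.017

1.017


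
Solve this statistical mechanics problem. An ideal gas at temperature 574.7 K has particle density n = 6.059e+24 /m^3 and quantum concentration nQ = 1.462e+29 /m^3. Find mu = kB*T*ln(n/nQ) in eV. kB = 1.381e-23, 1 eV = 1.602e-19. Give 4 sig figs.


Step 1: n/nQ = 6.059e+24/1.462e+29 = 4.144e-05
Step 2: ln(n/nQ) = -10.09
Step 3: mu = kB*T*ln(n/nQ) = 7.937e-21*-10.09 = -8.009e-20 J
Step 4: Convert to eV: -8.009e-20/1.602e-19 = -0.4999 eV

-0.4999


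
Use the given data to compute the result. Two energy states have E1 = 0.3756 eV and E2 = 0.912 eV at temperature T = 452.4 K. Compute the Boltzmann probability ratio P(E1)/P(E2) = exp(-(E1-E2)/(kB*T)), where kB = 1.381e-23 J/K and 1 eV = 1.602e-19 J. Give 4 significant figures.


Step 1: Compute energy difference dE = E1 - E2 = 0.3756 - 0.912 = -0.5364 eV
Step 2: Convert to Joules: dE_J = -0.5364 * 1.602e-19 = -8.593e-20 J
Step 3: Compute exponent = -dE_J / (kB * T) = -(-8.593e-20) / (1.381e-23 * 452.4) = 13.75
Step 4: P(E1)/P(E2) = exp(13.75) = 9.405e+05

9.405e+05


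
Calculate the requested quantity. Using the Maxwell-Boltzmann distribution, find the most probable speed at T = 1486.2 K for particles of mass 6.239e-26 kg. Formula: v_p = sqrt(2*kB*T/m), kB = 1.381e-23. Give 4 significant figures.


Step 1: Numerator = 2*kB*T = 2*1.381e-23*1486.2 = 4.105e-20
Step 2: Ratio = 4.105e-20 / 6.239e-26 = 6.579e+05
Step 3: v_p = sqrt(6.579e+05) = 811.1 m/s

811.1


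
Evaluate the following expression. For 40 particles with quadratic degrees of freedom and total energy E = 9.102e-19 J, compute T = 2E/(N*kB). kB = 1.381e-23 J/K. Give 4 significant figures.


Step 1: Numerator = 2*E = 2*9.102e-19 = 1.82e-18 J
Step 2: Denominator = N*kB = 40*1.381e-23 = 5.524e-22
Step 3: T = 1.82e-18 / 5.524e-22 = 3295 K

3295


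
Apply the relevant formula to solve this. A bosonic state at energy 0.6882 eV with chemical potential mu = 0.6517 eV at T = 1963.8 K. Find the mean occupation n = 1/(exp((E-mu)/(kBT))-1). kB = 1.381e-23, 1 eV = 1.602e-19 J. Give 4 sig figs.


Step 1: (E - mu) = 0.0365 eV
Step 2: x = (E-mu)*eV/(kB*T) = 0.0365*1.602e-19/(1.381e-23*1963.8) = 0.2156
Step 3: exp(x) = 1.241
Step 4: n = 1/(exp(x)-1) = 4.156

4.156


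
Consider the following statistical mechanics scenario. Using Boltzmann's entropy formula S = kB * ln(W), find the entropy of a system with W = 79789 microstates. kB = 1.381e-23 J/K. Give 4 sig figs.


Step 1: ln(W) = ln(79789) = 11.29
Step 2: S = kB * ln(W) = 1.381e-23 * 11.29
Step 3: S = 1.559e-22 J/K

1.559e-22


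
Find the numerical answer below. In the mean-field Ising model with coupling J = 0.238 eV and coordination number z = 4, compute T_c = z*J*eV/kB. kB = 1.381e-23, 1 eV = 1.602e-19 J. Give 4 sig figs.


Step 1: z*J = 4*0.238 = 0.952 eV
Step 2: Convert to Joules: 0.952*1.602e-19 = 1.525e-19 J
Step 3: T_c = 1.525e-19 / 1.381e-23 = 1.104e+04 K

1.104e+04


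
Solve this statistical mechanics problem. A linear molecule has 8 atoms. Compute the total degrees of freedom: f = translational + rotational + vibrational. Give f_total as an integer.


Step 1: Translational DOF = 3
Step 2: Rotational DOF (linear) = 2
Step 3: Vibrational DOF = 3*8 - 5 = 19
Step 4: Total = 3 + 2 + 19 = 24

24
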